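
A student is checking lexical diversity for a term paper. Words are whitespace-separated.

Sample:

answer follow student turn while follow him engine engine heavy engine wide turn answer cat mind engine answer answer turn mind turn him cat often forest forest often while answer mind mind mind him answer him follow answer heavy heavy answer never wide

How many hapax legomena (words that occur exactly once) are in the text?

2

Frequencies: answer:8, mind:5, turn:4, him:4, engine:4, follow:3, heavy:3, while:2, wide:2, cat:2, often:2, forest:2, student:1, never:1
Hapax (freq=1): never, student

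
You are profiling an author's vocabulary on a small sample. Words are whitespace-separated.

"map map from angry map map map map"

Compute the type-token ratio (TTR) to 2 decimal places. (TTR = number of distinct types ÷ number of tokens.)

0.38

N = 8 tokens, V = 3 types.
TTR = V / N = 3 / 8 = 0.38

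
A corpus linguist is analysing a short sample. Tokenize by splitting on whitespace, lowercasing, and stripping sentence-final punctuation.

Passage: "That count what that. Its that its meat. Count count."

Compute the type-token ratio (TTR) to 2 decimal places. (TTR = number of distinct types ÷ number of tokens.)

N = 10 tokens, V = 5 types.
TTR = V / N = 5 / 10 = 0.50

0.50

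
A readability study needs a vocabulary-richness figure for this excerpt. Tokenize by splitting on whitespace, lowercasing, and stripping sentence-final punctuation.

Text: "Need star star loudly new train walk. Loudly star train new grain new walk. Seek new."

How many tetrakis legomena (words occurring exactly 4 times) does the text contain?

1

Frequencies: new:4, star:3, loudly:2, train:2, walk:2, need:1, grain:1, seek:1
Words with frequency 4: new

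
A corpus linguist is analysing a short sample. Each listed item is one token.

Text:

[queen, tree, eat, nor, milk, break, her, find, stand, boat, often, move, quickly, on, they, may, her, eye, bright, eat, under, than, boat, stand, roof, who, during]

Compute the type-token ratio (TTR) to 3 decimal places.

N = 27 tokens, V = 23 types.
TTR = V / N = 23 / 27 = 0.852

0.852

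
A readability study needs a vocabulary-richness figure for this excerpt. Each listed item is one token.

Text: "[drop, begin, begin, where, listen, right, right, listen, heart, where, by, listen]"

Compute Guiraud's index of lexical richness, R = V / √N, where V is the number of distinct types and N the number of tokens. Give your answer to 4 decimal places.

2.0207

N = 12, V = 7.
√N = 3.464102
R = 7 / 3.464102 = 2.0207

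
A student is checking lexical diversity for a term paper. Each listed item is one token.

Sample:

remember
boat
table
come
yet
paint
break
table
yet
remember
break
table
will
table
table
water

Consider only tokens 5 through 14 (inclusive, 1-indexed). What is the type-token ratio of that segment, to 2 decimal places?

Segment tokens 5–14: yet, paint, break, table, yet, remember, break, table, will, table
Segment N = 10, segment V = 6.
TTR = 6 / 10 = 0.60

0.60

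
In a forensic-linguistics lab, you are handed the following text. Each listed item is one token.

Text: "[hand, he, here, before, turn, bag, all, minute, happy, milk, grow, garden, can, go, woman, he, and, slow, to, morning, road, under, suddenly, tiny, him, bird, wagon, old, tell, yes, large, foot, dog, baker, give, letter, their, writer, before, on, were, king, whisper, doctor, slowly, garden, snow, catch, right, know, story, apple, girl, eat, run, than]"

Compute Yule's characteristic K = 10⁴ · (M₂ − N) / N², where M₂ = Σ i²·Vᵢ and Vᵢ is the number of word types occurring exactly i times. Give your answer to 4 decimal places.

Frequencies: he:2, before:2, garden:2, hand:1, here:1, turn:1, bag:1, all:1, minute:1, happy:1, milk:1, grow:1, can:1, go:1, woman:1, and:1, slow:1, to:1, morning:1, road:1, … (33 more, each freq 1)
N = 56. Frequency spectrum: V_1=50, V_2=3
M₂ = 1²·50 + 2²·3 = 62
K = 10000 × (62 − 56) / 56² = 19.1327

19.1327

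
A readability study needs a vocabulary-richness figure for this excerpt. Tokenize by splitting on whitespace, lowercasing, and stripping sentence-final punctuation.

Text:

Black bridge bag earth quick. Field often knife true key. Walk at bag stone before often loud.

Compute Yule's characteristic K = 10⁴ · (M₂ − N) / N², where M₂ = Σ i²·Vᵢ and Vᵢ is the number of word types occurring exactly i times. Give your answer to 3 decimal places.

Frequencies: bag:2, often:2, black:1, bridge:1, earth:1, quick:1, field:1, knife:1, true:1, key:1, walk:1, at:1, stone:1, before:1, loud:1
N = 17. Frequency spectrum: V_1=13, V_2=2
M₂ = 1²·13 + 2²·2 = 21
K = 10000 × (21 − 17) / 17² = 138.408

138.408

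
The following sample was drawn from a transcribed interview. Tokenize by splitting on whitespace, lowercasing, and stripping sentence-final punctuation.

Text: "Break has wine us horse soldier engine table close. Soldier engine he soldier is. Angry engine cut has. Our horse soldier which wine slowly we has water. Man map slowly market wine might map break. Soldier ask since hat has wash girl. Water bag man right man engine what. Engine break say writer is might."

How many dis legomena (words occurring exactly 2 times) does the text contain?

Frequencies: soldier:5, engine:5, has:4, break:3, wine:3, man:3, horse:2, is:2, slowly:2, water:2, map:2, might:2, us:1, table:1, close:1, he:1, angry:1, cut:1, our:1, which:1, … (12 more, each freq 1)
Words with frequency 2: horse, is, map, might, slowly, water

6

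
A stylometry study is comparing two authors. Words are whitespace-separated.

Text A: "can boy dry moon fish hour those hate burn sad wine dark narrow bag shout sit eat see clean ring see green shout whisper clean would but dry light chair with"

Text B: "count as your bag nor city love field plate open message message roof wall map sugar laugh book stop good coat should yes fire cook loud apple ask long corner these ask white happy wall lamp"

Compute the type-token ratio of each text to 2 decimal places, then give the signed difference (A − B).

-0.05

TTR(A) = 27/31 = 0.87
TTR(B) = 33/36 = 0.92
Difference = 0.87 − 0.92 = -0.05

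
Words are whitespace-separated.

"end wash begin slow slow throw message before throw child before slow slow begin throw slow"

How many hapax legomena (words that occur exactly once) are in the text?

4

Frequencies: slow:5, throw:3, begin:2, before:2, end:1, wash:1, message:1, child:1
Hapax (freq=1): child, end, message, wash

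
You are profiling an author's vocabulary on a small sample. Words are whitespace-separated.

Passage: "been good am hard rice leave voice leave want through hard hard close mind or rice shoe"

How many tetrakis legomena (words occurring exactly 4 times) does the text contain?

0

Frequencies: hard:3, rice:2, leave:2, been:1, good:1, am:1, voice:1, want:1, through:1, close:1, mind:1, or:1, shoe:1
Words with frequency 4: (none)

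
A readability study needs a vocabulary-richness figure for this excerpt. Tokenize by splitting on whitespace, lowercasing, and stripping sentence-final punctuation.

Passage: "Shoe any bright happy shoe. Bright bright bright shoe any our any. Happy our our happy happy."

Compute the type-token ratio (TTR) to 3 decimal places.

0.294

N = 17 tokens, V = 5 types.
TTR = V / N = 5 / 17 = 0.294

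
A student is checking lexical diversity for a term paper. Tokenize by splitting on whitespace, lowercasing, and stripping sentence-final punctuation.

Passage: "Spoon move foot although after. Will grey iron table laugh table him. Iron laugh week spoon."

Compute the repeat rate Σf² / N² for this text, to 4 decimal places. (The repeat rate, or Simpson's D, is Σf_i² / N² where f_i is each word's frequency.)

0.0938

Frequencies: spoon:2, iron:2, table:2, laugh:2, move:1, foot:1, although:1, after:1, will:1, grey:1, him:1, week:1
Σf² = 24; N² = 256
Repeat rate = 24 / 256 = 0.0938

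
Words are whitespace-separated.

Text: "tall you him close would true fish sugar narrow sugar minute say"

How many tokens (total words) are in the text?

12

Tokens: tall, you, him, close, would, true, fish, sugar, narrow, sugar, minute, say
N = 12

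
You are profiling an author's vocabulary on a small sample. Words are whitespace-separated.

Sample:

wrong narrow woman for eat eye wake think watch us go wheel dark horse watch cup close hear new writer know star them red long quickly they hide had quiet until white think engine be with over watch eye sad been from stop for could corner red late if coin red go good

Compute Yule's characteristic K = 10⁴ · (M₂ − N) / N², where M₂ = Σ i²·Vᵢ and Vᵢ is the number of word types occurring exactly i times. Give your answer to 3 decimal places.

Frequencies: watch:3, red:3, for:2, eye:2, think:2, go:2, wrong:1, narrow:1, woman:1, eat:1, wake:1, us:1, wheel:1, dark:1, horse:1, cup:1, close:1, hear:1, new:1, writer:1, … (25 more, each freq 1)
N = 53. Frequency spectrum: V_1=39, V_2=4, V_3=2
M₂ = 1²·39 + 2²·4 + 3²·2 = 73
K = 10000 × (73 − 53) / 53² = 71.200

71.200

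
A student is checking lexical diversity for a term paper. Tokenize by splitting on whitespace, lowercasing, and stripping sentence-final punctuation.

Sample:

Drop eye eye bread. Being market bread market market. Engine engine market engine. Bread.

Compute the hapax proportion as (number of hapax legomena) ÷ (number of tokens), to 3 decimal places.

0.143

Frequencies: market:4, bread:3, engine:3, eye:2, drop:1, being:1
Hapax count = 2; token count = 14.
Ratio = 2 / 14 = 0.143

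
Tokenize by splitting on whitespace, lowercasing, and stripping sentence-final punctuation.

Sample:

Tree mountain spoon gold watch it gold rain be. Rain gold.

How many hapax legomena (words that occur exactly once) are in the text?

Frequencies: gold:3, rain:2, tree:1, mountain:1, spoon:1, watch:1, it:1, be:1
Hapax (freq=1): be, it, mountain, spoon, tree, watch

6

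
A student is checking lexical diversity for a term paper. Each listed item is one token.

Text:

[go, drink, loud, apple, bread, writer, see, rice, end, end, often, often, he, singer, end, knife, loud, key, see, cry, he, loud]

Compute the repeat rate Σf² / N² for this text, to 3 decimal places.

0.083

Frequencies: loud:3, end:3, see:2, often:2, he:2, go:1, drink:1, apple:1, bread:1, writer:1, rice:1, singer:1, knife:1, key:1, cry:1
Σf² = 40; N² = 484
Repeat rate = 40 / 484 = 0.083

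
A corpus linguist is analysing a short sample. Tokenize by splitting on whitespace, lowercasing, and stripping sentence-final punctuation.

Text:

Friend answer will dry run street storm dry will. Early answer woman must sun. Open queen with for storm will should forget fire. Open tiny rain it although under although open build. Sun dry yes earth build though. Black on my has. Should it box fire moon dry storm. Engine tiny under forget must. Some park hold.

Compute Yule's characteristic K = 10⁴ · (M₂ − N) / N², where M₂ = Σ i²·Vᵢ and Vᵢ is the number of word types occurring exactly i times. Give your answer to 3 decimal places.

160.049

Frequencies: dry:4, will:3, storm:3, open:3, answer:2, must:2, sun:2, should:2, forget:2, fire:2, tiny:2, it:2, although:2, under:2, build:2, friend:1, run:1, street:1, early:1, woman:1, … (17 more, each freq 1)
N = 57. Frequency spectrum: V_1=22, V_2=11, V_3=3, V_4=1
M₂ = 1²·22 + 2²·11 + 3²·3 + 4²·1 = 109
K = 10000 × (109 − 57) / 57² = 160.049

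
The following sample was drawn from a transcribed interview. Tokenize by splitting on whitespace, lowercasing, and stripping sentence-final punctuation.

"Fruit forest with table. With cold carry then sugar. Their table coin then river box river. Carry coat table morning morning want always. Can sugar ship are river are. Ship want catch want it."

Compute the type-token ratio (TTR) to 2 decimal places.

N = 34 tokens, V = 21 types.
TTR = V / N = 21 / 34 = 0.62

0.62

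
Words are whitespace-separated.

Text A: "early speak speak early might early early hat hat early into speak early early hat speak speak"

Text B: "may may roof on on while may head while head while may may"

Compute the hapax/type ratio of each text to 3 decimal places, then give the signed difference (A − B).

0.200

A: hapax=2, V=5, ratio=0.400
B: hapax=1, V=5, ratio=0.200
Difference = 0.400 − 0.200 = 0.200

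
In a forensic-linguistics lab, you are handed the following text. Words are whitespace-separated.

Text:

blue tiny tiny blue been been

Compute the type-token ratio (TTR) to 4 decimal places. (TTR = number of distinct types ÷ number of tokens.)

0.5000

N = 6 tokens, V = 3 types.
TTR = V / N = 3 / 6 = 0.5000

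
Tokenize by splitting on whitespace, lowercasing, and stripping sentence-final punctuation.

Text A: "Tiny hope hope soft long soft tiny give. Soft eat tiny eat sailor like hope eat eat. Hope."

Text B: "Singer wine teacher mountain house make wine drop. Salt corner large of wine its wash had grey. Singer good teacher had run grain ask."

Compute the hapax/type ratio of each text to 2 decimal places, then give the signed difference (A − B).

-0.29

A: hapax=4, V=8, ratio=0.50
B: hapax=15, V=19, ratio=0.79
Difference = 0.50 − 0.79 = -0.29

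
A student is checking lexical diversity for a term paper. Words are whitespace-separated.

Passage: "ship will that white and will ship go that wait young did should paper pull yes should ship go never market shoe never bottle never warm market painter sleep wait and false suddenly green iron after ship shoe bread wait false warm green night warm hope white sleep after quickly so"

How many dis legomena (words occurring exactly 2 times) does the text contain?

12

Frequencies: ship:4, wait:3, never:3, warm:3, will:2, that:2, white:2, and:2, go:2, should:2, market:2, shoe:2, sleep:2, false:2, green:2, after:2, young:1, did:1, paper:1, pull:1, … (10 more, each freq 1)
Words with frequency 2: after, and, false, go, green, market, shoe, should, sleep, that, white, will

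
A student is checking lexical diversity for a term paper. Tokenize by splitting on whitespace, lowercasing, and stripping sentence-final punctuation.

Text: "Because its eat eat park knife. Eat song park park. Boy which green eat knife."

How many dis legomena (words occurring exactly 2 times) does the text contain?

1

Frequencies: eat:4, park:3, knife:2, because:1, its:1, song:1, boy:1, which:1, green:1
Words with frequency 2: knife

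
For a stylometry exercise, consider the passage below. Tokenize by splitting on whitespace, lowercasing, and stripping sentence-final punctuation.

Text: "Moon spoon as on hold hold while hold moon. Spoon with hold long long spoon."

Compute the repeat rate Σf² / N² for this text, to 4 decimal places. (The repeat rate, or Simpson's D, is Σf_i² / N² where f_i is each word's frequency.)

0.1644

Frequencies: hold:4, spoon:3, moon:2, long:2, as:1, on:1, while:1, with:1
Σf² = 37; N² = 225
Repeat rate = 37 / 225 = 0.1644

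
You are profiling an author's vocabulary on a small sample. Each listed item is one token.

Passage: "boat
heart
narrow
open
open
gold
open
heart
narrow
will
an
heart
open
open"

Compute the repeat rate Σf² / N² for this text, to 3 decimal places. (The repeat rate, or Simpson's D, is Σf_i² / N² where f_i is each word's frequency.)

0.214

Frequencies: open:5, heart:3, narrow:2, boat:1, gold:1, will:1, an:1
Σf² = 42; N² = 196
Repeat rate = 42 / 196 = 0.214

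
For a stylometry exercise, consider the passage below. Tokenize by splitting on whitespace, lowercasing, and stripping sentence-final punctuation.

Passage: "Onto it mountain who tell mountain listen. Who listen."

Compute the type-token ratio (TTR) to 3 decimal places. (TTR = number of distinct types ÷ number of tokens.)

0.667

N = 9 tokens, V = 6 types.
TTR = V / N = 6 / 9 = 0.667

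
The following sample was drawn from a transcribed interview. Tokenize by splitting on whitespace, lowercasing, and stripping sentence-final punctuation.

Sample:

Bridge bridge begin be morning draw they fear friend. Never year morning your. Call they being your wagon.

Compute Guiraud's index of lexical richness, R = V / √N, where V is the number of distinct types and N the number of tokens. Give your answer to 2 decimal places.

3.30

N = 18, V = 14.
√N = 4.242641
R = 14 / 4.242641 = 3.30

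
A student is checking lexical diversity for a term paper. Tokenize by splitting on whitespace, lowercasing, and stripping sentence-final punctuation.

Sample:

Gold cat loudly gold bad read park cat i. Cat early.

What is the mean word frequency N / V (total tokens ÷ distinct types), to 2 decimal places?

1.38

N = 11 tokens, V = 8 types.
Mean frequency = N / V = 11 / 8 = 1.38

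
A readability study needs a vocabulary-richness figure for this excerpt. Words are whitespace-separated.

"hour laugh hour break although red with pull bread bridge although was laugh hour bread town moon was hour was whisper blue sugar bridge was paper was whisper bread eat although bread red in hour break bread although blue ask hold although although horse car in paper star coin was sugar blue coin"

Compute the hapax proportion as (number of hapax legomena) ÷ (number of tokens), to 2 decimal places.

Frequencies: although:6, was:6, hour:5, bread:5, blue:3, laugh:2, break:2, red:2, bridge:2, whisper:2, sugar:2, paper:2, in:2, coin:2, with:1, pull:1, town:1, moon:1, eat:1, ask:1, … (4 more, each freq 1)
Hapax count = 10; token count = 53.
Ratio = 10 / 53 = 0.19

0.19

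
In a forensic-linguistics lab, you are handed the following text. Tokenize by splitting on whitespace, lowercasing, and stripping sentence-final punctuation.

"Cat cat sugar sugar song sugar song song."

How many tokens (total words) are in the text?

Tokens: cat, cat, sugar, sugar, song, sugar, song, song
N = 8

8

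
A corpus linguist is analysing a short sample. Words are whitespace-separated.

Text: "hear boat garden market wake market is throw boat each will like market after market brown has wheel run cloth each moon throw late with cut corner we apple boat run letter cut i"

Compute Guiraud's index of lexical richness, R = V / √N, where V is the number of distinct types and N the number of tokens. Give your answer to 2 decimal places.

4.29

N = 34, V = 25.
√N = 5.830952
R = 25 / 5.830952 = 4.29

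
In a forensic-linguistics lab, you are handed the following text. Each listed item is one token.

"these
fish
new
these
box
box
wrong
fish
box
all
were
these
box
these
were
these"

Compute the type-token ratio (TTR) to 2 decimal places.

0.44

N = 16 tokens, V = 7 types.
TTR = V / N = 7 / 16 = 0.44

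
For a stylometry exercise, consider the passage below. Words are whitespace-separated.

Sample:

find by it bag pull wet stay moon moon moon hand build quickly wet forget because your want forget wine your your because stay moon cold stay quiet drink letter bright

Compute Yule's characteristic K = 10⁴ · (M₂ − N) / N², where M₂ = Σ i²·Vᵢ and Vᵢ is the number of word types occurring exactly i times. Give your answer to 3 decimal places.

Frequencies: moon:4, stay:3, your:3, wet:2, forget:2, because:2, find:1, by:1, it:1, bag:1, pull:1, hand:1, build:1, quickly:1, want:1, wine:1, cold:1, quiet:1, drink:1, letter:1, … (1 more, each freq 1)
N = 31. Frequency spectrum: V_1=15, V_2=3, V_3=2, V_4=1
M₂ = 1²·15 + 2²·3 + 3²·2 + 4²·1 = 61
K = 10000 × (61 − 31) / 31² = 312.175

312.175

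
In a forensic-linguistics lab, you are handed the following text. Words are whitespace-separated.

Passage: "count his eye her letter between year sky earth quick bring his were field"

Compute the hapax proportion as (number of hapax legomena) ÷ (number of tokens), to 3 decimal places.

0.857

Frequencies: his:2, count:1, eye:1, her:1, letter:1, between:1, year:1, sky:1, earth:1, quick:1, bring:1, were:1, field:1
Hapax count = 12; token count = 14.
Ratio = 12 / 14 = 0.857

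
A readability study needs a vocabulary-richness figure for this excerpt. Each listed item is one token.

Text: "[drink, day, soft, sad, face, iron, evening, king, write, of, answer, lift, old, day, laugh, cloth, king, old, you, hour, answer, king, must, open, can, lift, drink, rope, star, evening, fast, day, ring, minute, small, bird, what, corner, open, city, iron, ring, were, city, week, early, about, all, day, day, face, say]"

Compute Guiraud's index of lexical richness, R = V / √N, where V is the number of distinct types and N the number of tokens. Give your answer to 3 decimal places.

4.992

N = 52, V = 36.
√N = 7.211103
R = 36 / 7.211103 = 4.992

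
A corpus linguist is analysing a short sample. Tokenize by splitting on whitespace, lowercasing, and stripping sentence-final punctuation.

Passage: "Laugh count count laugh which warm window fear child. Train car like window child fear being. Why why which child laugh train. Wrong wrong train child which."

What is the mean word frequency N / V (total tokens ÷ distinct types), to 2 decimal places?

N = 27 tokens, V = 13 types.
Mean frequency = N / V = 27 / 13 = 2.08

2.08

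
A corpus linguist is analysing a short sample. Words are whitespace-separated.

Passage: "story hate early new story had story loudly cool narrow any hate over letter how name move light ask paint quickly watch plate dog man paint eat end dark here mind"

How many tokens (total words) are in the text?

Tokens: story, hate, early, new, story, had, story, loudly, cool, narrow, any, hate, over, letter, how, name, move, light, ask, paint, quickly, watch, plate, dog, man, paint, eat, end, dark, here, mind
N = 31

31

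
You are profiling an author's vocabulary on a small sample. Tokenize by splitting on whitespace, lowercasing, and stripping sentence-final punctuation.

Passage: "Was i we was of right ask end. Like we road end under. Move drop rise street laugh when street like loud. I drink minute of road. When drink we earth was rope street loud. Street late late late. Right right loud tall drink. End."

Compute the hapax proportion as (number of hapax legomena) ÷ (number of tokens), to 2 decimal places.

Frequencies: street:4, was:3, we:3, right:3, end:3, loud:3, drink:3, late:3, i:2, of:2, like:2, road:2, when:2, ask:1, under:1, move:1, drop:1, rise:1, laugh:1, minute:1, … (3 more, each freq 1)
Hapax count = 10; token count = 45.
Ratio = 10 / 45 = 0.22

0.22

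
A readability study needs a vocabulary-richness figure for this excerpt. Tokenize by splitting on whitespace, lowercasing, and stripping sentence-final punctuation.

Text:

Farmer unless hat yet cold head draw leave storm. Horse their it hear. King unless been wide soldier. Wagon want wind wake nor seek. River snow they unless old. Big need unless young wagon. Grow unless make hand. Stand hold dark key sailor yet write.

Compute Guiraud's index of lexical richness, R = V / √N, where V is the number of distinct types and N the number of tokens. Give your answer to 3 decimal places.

N = 45, V = 39.
√N = 6.708204
R = 39 / 6.708204 = 5.814

5.814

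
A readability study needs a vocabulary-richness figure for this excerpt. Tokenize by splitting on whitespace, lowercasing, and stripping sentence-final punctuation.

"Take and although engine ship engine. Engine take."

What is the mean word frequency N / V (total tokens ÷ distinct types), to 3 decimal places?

1.600

N = 8 tokens, V = 5 types.
Mean frequency = N / V = 8 / 5 = 1.600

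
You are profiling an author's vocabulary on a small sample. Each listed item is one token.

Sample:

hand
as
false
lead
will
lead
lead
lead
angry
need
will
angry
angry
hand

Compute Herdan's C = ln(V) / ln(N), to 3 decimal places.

N = 14, V = 7.
ln(V) = 1.945910, ln(N) = 2.639057
C = 1.945910 / 2.639057 = 0.737

0.737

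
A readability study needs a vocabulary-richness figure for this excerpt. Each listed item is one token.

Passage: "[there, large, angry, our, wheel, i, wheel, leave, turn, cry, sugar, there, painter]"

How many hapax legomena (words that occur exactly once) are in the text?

9

Frequencies: there:2, wheel:2, large:1, angry:1, our:1, i:1, leave:1, turn:1, cry:1, sugar:1, painter:1
Hapax (freq=1): angry, cry, i, large, leave, our, painter, sugar, turn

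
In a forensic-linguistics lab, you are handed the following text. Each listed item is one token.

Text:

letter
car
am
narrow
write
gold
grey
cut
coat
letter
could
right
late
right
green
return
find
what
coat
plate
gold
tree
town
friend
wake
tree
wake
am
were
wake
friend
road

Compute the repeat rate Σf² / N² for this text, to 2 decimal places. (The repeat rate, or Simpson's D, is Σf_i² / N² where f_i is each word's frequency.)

0.05

Frequencies: wake:3, letter:2, am:2, gold:2, coat:2, right:2, tree:2, friend:2, car:1, narrow:1, write:1, grey:1, cut:1, could:1, late:1, green:1, return:1, find:1, what:1, plate:1, … (3 more, each freq 1)
Σf² = 52; N² = 1024
Repeat rate = 52 / 1024 = 0.05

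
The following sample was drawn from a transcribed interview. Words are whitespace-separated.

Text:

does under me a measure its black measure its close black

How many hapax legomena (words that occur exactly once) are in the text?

5

Frequencies: measure:2, its:2, black:2, does:1, under:1, me:1, a:1, close:1
Hapax (freq=1): a, close, does, me, under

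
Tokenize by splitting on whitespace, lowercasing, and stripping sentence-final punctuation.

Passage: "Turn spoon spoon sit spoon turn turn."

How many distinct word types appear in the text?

3

Distinct types: {sit, spoon, turn}
V = 3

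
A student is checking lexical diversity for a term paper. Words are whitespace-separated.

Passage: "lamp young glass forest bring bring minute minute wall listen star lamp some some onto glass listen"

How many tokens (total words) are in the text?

Tokens: lamp, young, glass, forest, bring, bring, minute, minute, wall, listen, star, lamp, some, some, onto, glass, listen
N = 17

17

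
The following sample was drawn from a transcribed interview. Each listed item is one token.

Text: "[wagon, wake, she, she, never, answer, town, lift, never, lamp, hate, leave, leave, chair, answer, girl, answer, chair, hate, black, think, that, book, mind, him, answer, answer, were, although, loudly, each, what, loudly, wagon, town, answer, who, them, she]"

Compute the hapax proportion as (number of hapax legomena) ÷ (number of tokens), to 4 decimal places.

Frequencies: answer:6, she:3, wagon:2, never:2, town:2, hate:2, leave:2, chair:2, loudly:2, wake:1, lift:1, lamp:1, girl:1, black:1, think:1, that:1, book:1, mind:1, him:1, were:1, … (5 more, each freq 1)
Hapax count = 16; token count = 39.
Ratio = 16 / 39 = 0.4103

0.4103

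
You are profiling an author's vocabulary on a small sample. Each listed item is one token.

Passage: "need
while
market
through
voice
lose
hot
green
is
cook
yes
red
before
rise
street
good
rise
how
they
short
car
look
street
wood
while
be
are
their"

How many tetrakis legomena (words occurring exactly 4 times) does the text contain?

Frequencies: while:2, rise:2, street:2, need:1, market:1, through:1, voice:1, lose:1, hot:1, green:1, is:1, cook:1, yes:1, red:1, before:1, good:1, how:1, they:1, short:1, car:1, … (5 more, each freq 1)
Words with frequency 4: (none)

0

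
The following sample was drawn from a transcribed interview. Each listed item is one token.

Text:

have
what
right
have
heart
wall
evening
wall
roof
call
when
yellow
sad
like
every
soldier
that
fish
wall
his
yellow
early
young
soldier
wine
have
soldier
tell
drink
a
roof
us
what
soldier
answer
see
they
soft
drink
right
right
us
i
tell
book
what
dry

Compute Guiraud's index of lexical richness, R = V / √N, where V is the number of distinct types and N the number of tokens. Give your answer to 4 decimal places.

4.5218

N = 47, V = 31.
√N = 6.855655
R = 31 / 6.855655 = 4.5218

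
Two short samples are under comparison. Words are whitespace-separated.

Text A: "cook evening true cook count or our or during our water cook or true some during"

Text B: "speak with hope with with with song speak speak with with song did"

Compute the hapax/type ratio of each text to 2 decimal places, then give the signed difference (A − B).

0.04

A: hapax=4, V=9, ratio=0.44
B: hapax=2, V=5, ratio=0.40
Difference = 0.44 − 0.40 = 0.04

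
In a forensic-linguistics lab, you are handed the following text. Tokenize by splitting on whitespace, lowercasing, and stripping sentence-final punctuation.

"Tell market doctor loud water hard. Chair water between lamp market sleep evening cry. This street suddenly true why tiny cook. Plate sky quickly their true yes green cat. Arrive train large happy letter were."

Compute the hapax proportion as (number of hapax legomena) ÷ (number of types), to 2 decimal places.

0.91

Frequencies: market:2, water:2, true:2, tell:1, doctor:1, loud:1, hard:1, chair:1, between:1, lamp:1, sleep:1, evening:1, cry:1, this:1, street:1, suddenly:1, why:1, tiny:1, cook:1, plate:1, … (12 more, each freq 1)
Hapax count = 29; type count = 32.
Ratio = 29 / 32 = 0.91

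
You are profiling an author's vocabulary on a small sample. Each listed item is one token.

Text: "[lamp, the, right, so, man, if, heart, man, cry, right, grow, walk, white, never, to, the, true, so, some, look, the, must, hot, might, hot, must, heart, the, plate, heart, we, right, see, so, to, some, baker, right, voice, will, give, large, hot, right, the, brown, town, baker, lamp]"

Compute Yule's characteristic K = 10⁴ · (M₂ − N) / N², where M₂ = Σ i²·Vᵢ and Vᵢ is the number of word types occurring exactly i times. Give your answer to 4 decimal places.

Frequencies: the:5, right:5, so:3, heart:3, hot:3, lamp:2, man:2, to:2, some:2, must:2, baker:2, if:1, cry:1, grow:1, walk:1, white:1, never:1, true:1, look:1, might:1, … (9 more, each freq 1)
N = 49. Frequency spectrum: V_1=18, V_2=6, V_3=3, V_5=2
M₂ = 1²·18 + 2²·6 + 3²·3 + 5²·2 = 119
K = 10000 × (119 − 49) / 49² = 291.5452

291.5452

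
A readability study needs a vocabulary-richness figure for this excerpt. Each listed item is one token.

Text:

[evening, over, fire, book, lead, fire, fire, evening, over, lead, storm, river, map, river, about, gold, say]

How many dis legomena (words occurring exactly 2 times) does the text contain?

Frequencies: fire:3, evening:2, over:2, lead:2, river:2, book:1, storm:1, map:1, about:1, gold:1, say:1
Words with frequency 2: evening, lead, over, river

4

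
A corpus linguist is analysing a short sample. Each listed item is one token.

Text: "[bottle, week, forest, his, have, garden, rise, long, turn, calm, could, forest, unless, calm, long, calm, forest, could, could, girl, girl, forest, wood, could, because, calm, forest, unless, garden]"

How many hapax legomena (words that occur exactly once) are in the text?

8

Frequencies: forest:5, calm:4, could:4, garden:2, long:2, unless:2, girl:2, bottle:1, week:1, his:1, have:1, rise:1, turn:1, wood:1, because:1
Hapax (freq=1): because, bottle, have, his, rise, turn, week, wood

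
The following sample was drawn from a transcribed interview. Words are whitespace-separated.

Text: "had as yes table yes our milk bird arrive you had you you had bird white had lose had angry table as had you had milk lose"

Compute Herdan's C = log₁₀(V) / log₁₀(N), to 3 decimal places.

N = 27, V = 12.
log₁₀(V) = 1.079181, log₁₀(N) = 1.431364
C = 1.079181 / 1.431364 = 0.754

0.754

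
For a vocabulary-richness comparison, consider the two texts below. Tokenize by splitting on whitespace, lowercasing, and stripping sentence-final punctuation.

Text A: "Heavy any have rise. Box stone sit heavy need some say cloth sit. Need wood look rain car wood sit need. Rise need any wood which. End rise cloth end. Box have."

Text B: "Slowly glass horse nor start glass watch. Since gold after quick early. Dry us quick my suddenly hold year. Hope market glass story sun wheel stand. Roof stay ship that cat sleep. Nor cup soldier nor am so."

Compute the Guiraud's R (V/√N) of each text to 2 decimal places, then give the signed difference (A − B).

-2.34

A: V=17, N=32, R=3.01
B: V=33, N=38, R=5.35
Difference = 3.01 − 5.35 = -2.34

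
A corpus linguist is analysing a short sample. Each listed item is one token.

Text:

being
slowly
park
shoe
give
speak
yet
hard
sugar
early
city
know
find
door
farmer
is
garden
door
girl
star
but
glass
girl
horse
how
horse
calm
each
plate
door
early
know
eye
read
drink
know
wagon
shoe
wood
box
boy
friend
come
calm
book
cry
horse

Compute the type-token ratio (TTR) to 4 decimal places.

0.7872

N = 47 tokens, V = 37 types.
TTR = V / N = 37 / 47 = 0.7872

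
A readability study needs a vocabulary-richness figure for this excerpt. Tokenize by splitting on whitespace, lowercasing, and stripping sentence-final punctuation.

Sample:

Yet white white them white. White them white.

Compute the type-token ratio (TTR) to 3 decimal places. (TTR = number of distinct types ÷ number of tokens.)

0.375

N = 8 tokens, V = 3 types.
TTR = V / N = 3 / 8 = 0.375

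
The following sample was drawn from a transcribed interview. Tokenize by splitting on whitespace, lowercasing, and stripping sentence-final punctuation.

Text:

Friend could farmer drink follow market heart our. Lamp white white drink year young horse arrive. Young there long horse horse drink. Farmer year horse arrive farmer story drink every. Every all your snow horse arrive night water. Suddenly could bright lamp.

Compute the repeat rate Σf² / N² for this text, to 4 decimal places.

0.0556

Frequencies: horse:5, drink:4, farmer:3, arrive:3, could:2, lamp:2, white:2, year:2, young:2, every:2, friend:1, follow:1, market:1, heart:1, our:1, there:1, long:1, story:1, all:1, your:1, … (5 more, each freq 1)
Σf² = 98; N² = 1764
Repeat rate = 98 / 1764 = 0.0556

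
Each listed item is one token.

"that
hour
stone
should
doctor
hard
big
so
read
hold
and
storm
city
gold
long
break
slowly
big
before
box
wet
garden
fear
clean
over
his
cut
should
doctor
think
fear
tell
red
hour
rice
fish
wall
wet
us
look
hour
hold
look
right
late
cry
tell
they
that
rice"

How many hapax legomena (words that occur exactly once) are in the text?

27

Frequencies: hour:3, that:2, should:2, doctor:2, big:2, hold:2, wet:2, fear:2, tell:2, rice:2, look:2, stone:1, hard:1, so:1, read:1, and:1, storm:1, city:1, gold:1, long:1, … (18 more, each freq 1)
Hapax (freq=1): and, before, box, break, city, clean, cry, cut, fish, garden, gold, hard, his, late, long, over, read, red, right, slowly, so, stone, storm, they, think, us, wall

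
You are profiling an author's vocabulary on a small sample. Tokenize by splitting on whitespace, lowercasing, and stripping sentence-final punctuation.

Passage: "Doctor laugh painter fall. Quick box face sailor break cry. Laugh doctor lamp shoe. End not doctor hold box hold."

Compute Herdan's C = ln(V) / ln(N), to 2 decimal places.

0.90

N = 20, V = 15.
ln(V) = 2.708050, ln(N) = 2.995732
C = 2.708050 / 2.995732 = 0.90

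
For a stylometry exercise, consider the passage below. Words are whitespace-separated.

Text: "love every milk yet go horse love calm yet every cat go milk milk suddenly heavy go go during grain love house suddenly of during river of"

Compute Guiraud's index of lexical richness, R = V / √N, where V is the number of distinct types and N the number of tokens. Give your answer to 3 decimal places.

2.887

N = 27, V = 15.
√N = 5.196152
R = 15 / 5.196152 = 2.887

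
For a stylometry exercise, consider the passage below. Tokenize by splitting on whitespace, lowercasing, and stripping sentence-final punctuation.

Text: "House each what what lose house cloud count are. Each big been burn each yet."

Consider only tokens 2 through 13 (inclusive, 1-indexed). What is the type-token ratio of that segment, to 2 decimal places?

0.83

Segment tokens 2–13: each, what, what, lose, house, cloud, count, are, each, big, been, burn
Segment N = 12, segment V = 10.
TTR = 10 / 12 = 0.83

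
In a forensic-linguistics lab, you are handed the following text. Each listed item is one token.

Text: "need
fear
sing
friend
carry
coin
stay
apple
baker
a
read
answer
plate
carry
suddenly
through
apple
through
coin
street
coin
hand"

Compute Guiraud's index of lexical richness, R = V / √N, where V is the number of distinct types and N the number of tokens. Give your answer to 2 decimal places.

3.62

N = 22, V = 17.
√N = 4.690416
R = 17 / 4.690416 = 3.62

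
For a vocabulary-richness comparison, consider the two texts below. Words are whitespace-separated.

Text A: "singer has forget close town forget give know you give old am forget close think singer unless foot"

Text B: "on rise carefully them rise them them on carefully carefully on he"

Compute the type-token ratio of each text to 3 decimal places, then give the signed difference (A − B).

0.305

TTR(A) = 13/18 = 0.722
TTR(B) = 5/12 = 0.417
Difference = 0.722 − 0.417 = 0.305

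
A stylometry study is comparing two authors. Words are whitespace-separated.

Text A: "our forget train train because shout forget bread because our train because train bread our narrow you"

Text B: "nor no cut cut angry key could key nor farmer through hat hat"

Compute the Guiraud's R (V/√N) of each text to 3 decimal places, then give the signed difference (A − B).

-0.556

A: V=8, N=17, R=1.940
B: V=9, N=13, R=2.496
Difference = 1.940 − 2.496 = -0.556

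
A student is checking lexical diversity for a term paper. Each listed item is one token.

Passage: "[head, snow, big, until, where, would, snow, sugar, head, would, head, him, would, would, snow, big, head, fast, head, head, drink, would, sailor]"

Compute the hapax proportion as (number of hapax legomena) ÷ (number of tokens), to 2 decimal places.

0.30

Frequencies: head:6, would:5, snow:3, big:2, until:1, where:1, sugar:1, him:1, fast:1, drink:1, sailor:1
Hapax count = 7; token count = 23.
Ratio = 7 / 23 = 0.30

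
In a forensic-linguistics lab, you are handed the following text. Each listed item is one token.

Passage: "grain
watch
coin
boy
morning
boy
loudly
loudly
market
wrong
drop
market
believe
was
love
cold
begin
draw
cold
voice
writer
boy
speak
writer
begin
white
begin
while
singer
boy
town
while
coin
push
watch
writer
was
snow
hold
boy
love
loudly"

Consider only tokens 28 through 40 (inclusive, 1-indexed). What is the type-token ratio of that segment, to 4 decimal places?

0.8462

Segment tokens 28–40: while, singer, boy, town, while, coin, push, watch, writer, was, snow, hold, boy
Segment N = 13, segment V = 11.
TTR = 11 / 13 = 0.8462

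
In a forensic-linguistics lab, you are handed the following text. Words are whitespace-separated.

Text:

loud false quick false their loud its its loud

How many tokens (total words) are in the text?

9

Tokens: loud, false, quick, false, their, loud, its, its, loud
N = 9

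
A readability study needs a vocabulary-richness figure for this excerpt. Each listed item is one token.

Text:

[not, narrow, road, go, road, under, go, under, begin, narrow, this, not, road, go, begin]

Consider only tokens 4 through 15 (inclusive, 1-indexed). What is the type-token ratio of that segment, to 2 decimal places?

0.58

Segment tokens 4–15: go, road, under, go, under, begin, narrow, this, not, road, go, begin
Segment N = 12, segment V = 7.
TTR = 7 / 12 = 0.58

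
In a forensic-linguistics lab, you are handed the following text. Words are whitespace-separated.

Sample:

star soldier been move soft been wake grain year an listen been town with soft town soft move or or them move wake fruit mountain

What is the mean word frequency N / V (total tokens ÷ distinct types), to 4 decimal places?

N = 25 tokens, V = 16 types.
Mean frequency = N / V = 25 / 16 = 1.5625

1.5625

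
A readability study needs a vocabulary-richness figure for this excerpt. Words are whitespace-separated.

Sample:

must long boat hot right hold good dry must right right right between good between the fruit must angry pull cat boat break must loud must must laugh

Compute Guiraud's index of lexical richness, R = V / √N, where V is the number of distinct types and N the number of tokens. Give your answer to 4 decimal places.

N = 28, V = 17.
√N = 5.291503
R = 17 / 5.291503 = 3.2127

3.2127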